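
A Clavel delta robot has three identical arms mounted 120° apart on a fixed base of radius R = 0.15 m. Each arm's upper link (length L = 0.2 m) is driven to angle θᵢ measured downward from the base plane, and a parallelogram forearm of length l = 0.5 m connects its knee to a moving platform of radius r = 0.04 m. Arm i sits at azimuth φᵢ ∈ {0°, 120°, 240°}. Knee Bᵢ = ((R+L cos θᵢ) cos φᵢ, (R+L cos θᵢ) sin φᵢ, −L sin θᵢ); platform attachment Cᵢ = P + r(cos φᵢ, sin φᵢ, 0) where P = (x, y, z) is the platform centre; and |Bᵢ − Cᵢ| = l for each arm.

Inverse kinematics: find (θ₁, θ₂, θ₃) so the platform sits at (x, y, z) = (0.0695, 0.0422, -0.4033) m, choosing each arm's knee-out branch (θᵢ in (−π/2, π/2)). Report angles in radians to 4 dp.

θ₁ = -0.1743, θ₂ = 0.0874, θ₃ = 0.3492

arm 1 (φ=0.0°): x'=0.0695, y'=0.0422
  A cos θ + B sin θ = C:  0.0405·cos θ + -0.4033·sin θ = 0.1098
  γ=atan2(-0.4033,0.0405)=-1.4707;  ψ=arccos(0.2709)=1.2964;  θ1=γ+ψ≈-0.1743
rotate P by −φ2: (0.0018, -0.0813, -0.4033)
  e−x'=0.1082;  (l²−L²−(e−x')²−y'²−z²)/2L = 0.0726
  √(A²+B²)=0.4176;  θ2 = -1.3087+1.3961 ≈ 0.0874
φ3=240.0° → target in arm frame (-0.0713, 0.0391)
  A cos θ + B sin θ = C:  0.1813·cos θ + -0.4033·sin θ = 0.0324
  θ3 = atan2(B,A) + arccos(C/0.4422) = 0.3492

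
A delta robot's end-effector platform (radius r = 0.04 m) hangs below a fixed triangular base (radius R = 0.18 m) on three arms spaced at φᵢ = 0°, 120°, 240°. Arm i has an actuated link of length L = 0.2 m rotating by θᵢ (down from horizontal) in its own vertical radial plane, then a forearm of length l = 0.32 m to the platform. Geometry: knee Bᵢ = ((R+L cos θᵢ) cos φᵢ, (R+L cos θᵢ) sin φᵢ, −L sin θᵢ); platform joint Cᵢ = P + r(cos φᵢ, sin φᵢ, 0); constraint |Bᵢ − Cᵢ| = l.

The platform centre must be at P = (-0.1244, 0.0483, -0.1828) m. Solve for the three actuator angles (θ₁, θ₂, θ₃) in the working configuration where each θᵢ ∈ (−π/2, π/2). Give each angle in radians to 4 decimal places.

θ₁ = 1.3090, θ₂ = -0.0872, θ₃ = 0.6106

φ1=0.0° → target in arm frame (-0.1244, 0.0483)
  A=0.2644, B=-0.1828, C=(l²−L²−A²−y'²−z²)/(2L)=-0.1081
  γ=atan2(-0.1828,0.2644)=-0.6049;  ψ=arccos(-0.3364)=1.9139;  θ1=γ+ψ≈1.3090
φ2=120.0° → target in arm frame (0.1040, 0.0836)
  A cos θ + B sin θ = C:  0.0360·cos θ + -0.1828·sin θ = 0.0518
  √(A²+B²)=0.1863;  θ2 = -1.3765+1.2893 ≈ -0.0872
rotate P by −φ3: (0.0204, -0.1319, -0.1828)
  A cos θ + B sin θ = C:  0.1196·cos θ + -0.1828·sin θ = -0.0068
  √(A²+B²)=0.2185;  θ3 = -0.9913+1.6019 ≈ 0.6106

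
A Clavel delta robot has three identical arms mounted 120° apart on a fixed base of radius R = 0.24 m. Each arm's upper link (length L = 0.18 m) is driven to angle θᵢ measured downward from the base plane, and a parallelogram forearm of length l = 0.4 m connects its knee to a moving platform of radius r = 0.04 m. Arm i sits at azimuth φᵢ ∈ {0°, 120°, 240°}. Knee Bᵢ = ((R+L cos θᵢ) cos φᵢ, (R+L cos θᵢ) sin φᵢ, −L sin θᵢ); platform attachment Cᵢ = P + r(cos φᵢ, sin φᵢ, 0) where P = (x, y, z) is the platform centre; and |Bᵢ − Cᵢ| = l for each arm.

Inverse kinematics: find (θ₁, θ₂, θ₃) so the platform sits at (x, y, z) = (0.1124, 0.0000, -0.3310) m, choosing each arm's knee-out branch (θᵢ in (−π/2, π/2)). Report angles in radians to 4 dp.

arm 1 (φ=0.0°): x'=0.1124, y'=0.0000
  e−x'=0.0876;  (l²−L²−(e−x')²−y'²−z²)/2L = 0.0288
  √(A²+B²)=0.3424;  θ1 = -1.3121+1.4866 ≈ 0.1745
arm 2 (φ=120.0°): x'=-0.0562, y'=-0.0973
  A=0.2562, B=-0.3310, C=(l²−L²−A²−y'²−z²)/(2L)=-0.1585
  γ=atan2(-0.3310,0.2562)=-0.9121;  ψ=arccos(-0.3788)=1.9593;  θ2=γ+ψ≈1.0472
arm 3 (φ=240.0°): x'=-0.0562, y'=0.0973
  A=0.2562, B=-0.3310, C=(l²−L²−A²−y'²−z²)/(2L)=-0.1585
  γ=atan2(-0.3310,0.2562)=-0.9121;  ψ=arccos(-0.3788)=1.9593;  θ3=γ+ψ≈1.0472

θ₁ = 0.1745, θ₂ = 1.0472, θ₃ = 1.0472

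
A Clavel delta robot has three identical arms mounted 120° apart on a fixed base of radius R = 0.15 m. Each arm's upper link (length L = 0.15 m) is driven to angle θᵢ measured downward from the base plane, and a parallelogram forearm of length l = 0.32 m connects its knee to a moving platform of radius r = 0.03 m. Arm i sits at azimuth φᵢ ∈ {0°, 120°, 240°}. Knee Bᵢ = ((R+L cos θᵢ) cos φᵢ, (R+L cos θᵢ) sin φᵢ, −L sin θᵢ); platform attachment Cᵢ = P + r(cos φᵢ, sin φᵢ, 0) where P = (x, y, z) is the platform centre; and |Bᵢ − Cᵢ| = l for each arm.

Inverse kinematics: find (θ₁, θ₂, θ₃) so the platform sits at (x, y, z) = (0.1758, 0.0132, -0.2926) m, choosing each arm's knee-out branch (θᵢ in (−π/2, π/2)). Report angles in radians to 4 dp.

θ₁ = -0.0875, θ₂ = 1.3092, θ₃ = 1.3964

rotate P by −φ1: (0.1758, 0.0132, -0.2926)
  e−x'=-0.0558;  (l²−L²−(e−x')²−y'²−z²)/2L = -0.0300
  √(A²+B²)=0.2979;  θ1 = -1.7592+1.6717 ≈ -0.0875
φ2=120.0° → target in arm frame (-0.0765, -0.1588)
  A cos θ + B sin θ = C:  0.1965·cos θ + -0.2926·sin θ = -0.2318
  √(A²+B²)=0.3524;  θ2 = -0.9795+2.2886 ≈ 1.3092
arm 3 (φ=240.0°): x'=-0.0993, y'=0.1456
  A=0.2193, B=-0.2926, C=(l²−L²−A²−y'²−z²)/(2L)=-0.2501
  √(A²+B²)=0.3657;  θ3 = -0.9276+2.3240 ≈ 1.3964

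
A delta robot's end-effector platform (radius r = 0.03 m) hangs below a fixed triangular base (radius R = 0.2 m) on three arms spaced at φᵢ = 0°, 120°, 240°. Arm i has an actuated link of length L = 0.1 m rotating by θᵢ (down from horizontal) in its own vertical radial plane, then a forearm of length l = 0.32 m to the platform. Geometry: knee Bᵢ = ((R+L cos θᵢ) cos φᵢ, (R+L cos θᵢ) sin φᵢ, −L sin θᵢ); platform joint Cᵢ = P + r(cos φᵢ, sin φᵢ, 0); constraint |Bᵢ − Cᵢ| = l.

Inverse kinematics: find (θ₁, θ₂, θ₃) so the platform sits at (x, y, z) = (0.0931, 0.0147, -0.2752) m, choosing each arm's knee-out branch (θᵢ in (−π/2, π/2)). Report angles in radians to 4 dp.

rotate P by −φ1: (0.0931, 0.0147, -0.2752)
  A cos θ + B sin θ = C:  0.0769·cos θ + -0.2752·sin θ = 0.0527
  γ=atan2(-0.2752,0.0769)=-1.2983;  ψ=arccos(0.1843)=1.3854;  θ1=γ+ψ≈0.0871
rotate P by −φ2: (-0.0338, -0.0880, -0.2752)
  e−x'=0.2038;  (l²−L²−(e−x')²−y'²−z²)/2L = -0.1631
  √(A²+B²)=0.3425;  θ2 = -0.9333+2.0672 ≈ 1.1338
φ3=240.0° → target in arm frame (-0.0593, 0.0733)
  e−x'=0.2293;  (l²−L²−(e−x')²−y'²−z²)/2L = -0.2064
  θ3 = atan2(B,A) + arccos(C/0.3582) = 1.3086

θ₁ = 0.0871, θ₂ = 1.1338, θ₃ = 1.3086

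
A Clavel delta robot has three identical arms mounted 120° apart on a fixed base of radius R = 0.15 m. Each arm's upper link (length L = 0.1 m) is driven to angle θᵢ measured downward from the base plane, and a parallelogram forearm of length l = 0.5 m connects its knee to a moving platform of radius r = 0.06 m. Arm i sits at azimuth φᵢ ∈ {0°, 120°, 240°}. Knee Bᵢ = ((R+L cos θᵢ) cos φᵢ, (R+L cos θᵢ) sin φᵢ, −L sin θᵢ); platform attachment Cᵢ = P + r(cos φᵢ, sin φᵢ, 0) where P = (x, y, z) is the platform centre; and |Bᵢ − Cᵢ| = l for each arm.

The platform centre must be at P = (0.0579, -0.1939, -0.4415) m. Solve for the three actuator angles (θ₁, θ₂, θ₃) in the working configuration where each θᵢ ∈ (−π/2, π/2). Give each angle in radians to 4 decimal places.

θ₁ = -0.0003, θ₂ = 0.9598, θ₃ = -0.3496

φ1=0.0° → target in arm frame (0.0579, -0.1939)
  A cos θ + B sin θ = C:  0.0321·cos θ + -0.4415·sin θ = 0.0323
  γ=atan2(-0.4415,0.0321)=-1.4982;  ψ=arccos(0.0729)=1.4979;  θ1=γ+ψ≈-0.0003
φ2=120.0° → target in arm frame (-0.1969, 0.0468)
  e−x'=0.2869;  (l²−L²−(e−x')²−y'²−z²)/2L = -0.1970
  θ2 = atan2(B,A) + arccos(C/0.5265) = 0.9598
φ3=240.0° → target in arm frame (0.1390, 0.1471)
  A cos θ + B sin θ = C:  -0.0490·cos θ + -0.4415·sin θ = 0.1052
  θ3 = atan2(B,A) + arccos(C/0.4442) = -0.3496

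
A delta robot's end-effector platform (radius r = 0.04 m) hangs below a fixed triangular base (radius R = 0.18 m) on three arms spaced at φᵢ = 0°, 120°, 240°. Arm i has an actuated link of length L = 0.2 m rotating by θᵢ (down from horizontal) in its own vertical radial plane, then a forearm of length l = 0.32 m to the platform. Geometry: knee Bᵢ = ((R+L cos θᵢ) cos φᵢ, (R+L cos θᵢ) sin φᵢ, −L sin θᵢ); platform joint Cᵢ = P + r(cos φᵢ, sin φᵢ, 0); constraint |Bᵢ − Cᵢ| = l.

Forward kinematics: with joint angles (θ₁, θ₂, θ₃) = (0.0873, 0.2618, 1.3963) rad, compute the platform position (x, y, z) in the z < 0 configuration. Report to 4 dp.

(0.0807, 0.1190, -0.1636)

φ1=0.0°: virtual centre (0.3392, 0.0000, -0.0174), radius l
φ2=120.0°: virtual centre (-0.1666, 0.2885, -0.0518), radius l
φ3=240.0°: virtual centre (-0.0874, -0.1513, -0.1970), radius l
|S₂|²−|S₁|² = -0.0017;  |S₃|²−|S₁|² = -0.0461
linear system: -1.0117x+0.5771y = -0.0017−-0.0687z; -0.8532x+-0.3026y = -0.0461−-0.3590z
Cramer: x(z) = 0.0339-0.2855z;  y(z) = 0.0565-0.3815z
into |P−S₁|² = l²: 1.2271z² + 0.1661z + -0.0057 = 0;  Δ = 0.0555;  z = -0.1636 or 0.0283 → z<0 root = -0.1636
x = 0.0807, y = 0.1190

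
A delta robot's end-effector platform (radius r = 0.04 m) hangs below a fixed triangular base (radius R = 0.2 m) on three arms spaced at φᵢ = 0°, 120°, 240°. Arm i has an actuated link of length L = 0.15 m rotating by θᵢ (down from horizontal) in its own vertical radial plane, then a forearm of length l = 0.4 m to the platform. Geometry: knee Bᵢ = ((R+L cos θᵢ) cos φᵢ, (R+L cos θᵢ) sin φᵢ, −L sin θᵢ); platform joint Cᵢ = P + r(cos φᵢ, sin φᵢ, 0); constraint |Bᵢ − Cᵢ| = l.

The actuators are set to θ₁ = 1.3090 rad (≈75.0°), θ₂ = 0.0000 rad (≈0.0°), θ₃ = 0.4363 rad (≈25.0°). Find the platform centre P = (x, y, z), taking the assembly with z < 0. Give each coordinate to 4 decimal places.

φ1=0.0°: virtual centre (0.1988, 0.0000, -0.1449), radius l
centre 2 = (0.3100·cos120.0°, 0.3100·sin120.0°, 0.0000) = (-0.1550, 0.2685, 0.0000)
φ3=240.0°: virtual centre (-0.1480, -0.2563, -0.0634), radius l
eliminate P² terms by subtracting sphere 1 from 2 and 3
[-0.7076 0.5369 0.2898]·P = 0.0356;  [-0.6936 -0.5126 0.1630]·P = 0.0311
det = 0.7352;  x = -0.0475+0.3211z,  y = 0.0036+-0.1165z
sphere 1 gives Az²+Bz+C=0 with A=1.1167, B=0.1307, C=-0.0783;  B²−4AC=0.3669;  roots -0.3298, 0.2127;  negative root z = -0.3298
x = -0.1534, y = 0.0421

(-0.1534, 0.0421, -0.3298)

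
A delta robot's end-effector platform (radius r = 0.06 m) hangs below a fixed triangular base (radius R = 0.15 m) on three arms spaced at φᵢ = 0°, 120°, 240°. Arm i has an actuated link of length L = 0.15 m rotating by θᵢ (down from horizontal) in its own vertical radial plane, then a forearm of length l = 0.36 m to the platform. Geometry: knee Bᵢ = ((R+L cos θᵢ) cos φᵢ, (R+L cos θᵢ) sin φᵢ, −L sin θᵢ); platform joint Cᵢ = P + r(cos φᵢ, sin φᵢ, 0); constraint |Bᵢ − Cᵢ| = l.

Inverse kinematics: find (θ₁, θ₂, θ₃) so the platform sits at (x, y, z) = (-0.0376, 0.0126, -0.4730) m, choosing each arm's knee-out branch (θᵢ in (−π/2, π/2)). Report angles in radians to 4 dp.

φ1=0.0° → target in arm frame (-0.0376, 0.0126)
  e−x'=0.1276;  (l²−L²−(e−x')²−y'²−z²)/2L = -0.4436
  √(A²+B²)=0.4899;  θ1 = -1.3073+2.7031 ≈ 1.3958
arm 2 (φ=120.0°): x'=0.0297, y'=0.0263
  A=0.0603, B=-0.4730, C=(l²−L²−A²−y'²−z²)/(2L)=-0.4032
  θ2 = atan2(B,A) + arccos(C/0.4768) = 1.1344
φ3=240.0° → target in arm frame (0.0079, -0.0389)
  A cos θ + B sin θ = C:  0.0821·cos θ + -0.4730·sin θ = -0.4163
  γ=atan2(-0.4730,0.0821)=-1.3989;  ψ=arccos(-0.8671)=2.6201;  θ3=γ+ψ≈1.2212

θ₁ = 1.3958, θ₂ = 1.1344, θ₃ = 1.2212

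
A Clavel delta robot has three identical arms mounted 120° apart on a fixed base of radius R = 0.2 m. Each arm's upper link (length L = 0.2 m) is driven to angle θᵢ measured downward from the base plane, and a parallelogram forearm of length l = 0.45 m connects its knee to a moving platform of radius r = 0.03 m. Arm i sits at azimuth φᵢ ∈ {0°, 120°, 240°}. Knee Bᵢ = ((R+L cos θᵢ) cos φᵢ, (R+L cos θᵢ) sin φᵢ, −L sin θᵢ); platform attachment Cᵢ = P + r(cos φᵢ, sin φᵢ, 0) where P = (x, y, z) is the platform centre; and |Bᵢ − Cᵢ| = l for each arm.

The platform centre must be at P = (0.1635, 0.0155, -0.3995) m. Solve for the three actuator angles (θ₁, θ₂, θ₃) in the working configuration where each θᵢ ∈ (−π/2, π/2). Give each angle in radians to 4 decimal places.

θ₁ = -0.0001, θ₂ = 0.9598, θ₃ = 1.0471

φ1=0.0° → target in arm frame (0.1635, 0.0155)
  e−x'=0.0065;  (l²−L²−(e−x')²−y'²−z²)/2L = 0.0065
  √(A²+B²)=0.3996;  θ1 = -1.5545+1.5544 ≈ -0.0001
arm 2 (φ=120.0°): x'=-0.0683, y'=-0.1493
  A=0.2383, B=-0.3995, C=(l²−L²−A²−y'²−z²)/(2L)=-0.1905
  √(A²+B²)=0.4652;  θ2 = -1.0329+1.9927 ≈ 0.9598
arm 3 (φ=240.0°): x'=-0.0952, y'=0.1338
  e−x'=0.2652;  (l²−L²−(e−x')²−y'²−z²)/2L = -0.2133
  √(A²+B²)=0.4795;  θ3 = -0.9848+2.0319 ≈ 1.0471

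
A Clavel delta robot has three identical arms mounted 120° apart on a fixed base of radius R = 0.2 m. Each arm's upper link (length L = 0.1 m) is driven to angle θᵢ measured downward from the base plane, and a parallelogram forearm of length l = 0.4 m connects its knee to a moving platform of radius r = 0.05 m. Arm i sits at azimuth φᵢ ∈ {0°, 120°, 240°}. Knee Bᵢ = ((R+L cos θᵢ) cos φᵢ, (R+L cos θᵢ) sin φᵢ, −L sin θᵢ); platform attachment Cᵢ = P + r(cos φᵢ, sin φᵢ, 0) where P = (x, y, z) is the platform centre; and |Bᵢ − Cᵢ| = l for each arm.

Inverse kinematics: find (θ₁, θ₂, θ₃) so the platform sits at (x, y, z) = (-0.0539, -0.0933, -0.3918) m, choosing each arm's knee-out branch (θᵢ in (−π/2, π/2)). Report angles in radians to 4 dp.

θ₁ = 1.1345, θ₂ = 1.1342, θ₃ = 0.1746

rotate P by −φ1: (-0.0539, -0.0933, -0.3918)
  A cos θ + B sin θ = C:  0.2039·cos θ + -0.3918·sin θ = -0.2689
  θ1 = atan2(B,A) + arccos(C/0.4417) = 1.1345
arm 2 (φ=120.0°): x'=-0.0539, y'=0.0933
  A=0.2039, B=-0.3918, C=(l²−L²−A²−y'²−z²)/(2L)=-0.2689
  γ=atan2(-0.3918,0.2039)=-1.0910;  ψ=arccos(-0.6088)=2.2253;  θ2=γ+ψ≈1.1342
arm 3 (φ=240.0°): x'=0.1078, y'=0.0000
  A=0.0422, B=-0.3918, C=(l²−L²−A²−y'²−z²)/(2L)=-0.0265
  γ=atan2(-0.3918,0.0422)=-1.4634;  ψ=arccos(-0.0671)=1.6380;  θ3=γ+ψ≈0.1746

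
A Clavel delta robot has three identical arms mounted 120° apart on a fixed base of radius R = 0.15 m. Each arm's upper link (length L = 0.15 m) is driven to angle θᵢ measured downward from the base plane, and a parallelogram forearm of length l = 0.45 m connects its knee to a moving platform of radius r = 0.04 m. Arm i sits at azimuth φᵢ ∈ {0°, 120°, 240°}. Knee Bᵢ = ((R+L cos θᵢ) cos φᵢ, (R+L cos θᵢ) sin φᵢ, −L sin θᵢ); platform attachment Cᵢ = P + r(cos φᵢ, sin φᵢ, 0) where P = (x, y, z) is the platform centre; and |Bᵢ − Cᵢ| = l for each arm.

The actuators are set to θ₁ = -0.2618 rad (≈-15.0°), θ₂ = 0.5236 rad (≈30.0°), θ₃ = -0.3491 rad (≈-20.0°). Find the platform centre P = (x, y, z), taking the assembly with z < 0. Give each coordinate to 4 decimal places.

(0.0508, -0.1068, -0.3477)

arm 1 at φ=0.0°: e+L cos θ1 = 0.2549;  S1 = (0.2549, 0.0000, 0.0388)
S2 = (0.2399·cos120.0°, 0.2399·sin120.0°, -0.0750) = (-0.1200, 0.2078, -0.0750)
arm 3 at φ=240.0°: e+L cos θ3 = 0.2510;  S3 = (-0.1255, -0.2173, 0.0513)
eliminate P² terms by subtracting sphere 1 from 2 and 3
linear system: -0.7497x+0.4155y = -0.0033−-0.2276z; -0.7607x+-0.4347y = -0.0009−0.0250z
Cramer: x(z) = 0.0028-0.1380z;  y(z) = -0.0029+0.2989z
into |P−S₁|² = l²: 1.1084z² + -0.0098z + -0.1374 = 0;  Δ = 0.6094;  z = -0.3477 or 0.3566 → z<0 root = -0.3477
x = 0.0508, y = -0.1068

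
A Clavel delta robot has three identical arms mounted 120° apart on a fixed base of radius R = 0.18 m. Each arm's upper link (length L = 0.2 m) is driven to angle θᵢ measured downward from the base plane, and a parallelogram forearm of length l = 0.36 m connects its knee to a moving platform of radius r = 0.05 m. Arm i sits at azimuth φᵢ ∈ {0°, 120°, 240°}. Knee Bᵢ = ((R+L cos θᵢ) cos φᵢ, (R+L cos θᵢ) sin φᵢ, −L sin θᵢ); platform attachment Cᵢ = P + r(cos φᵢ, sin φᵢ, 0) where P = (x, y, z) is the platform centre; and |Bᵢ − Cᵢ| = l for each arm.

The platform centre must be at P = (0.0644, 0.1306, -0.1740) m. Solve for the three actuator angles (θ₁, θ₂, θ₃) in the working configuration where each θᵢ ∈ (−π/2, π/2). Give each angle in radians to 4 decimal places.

rotate P by −φ1: (0.0644, 0.1306, -0.1740)
  e−x'=0.0656;  (l²−L²−(e−x')²−y'²−z²)/2L = 0.0949
  √(A²+B²)=0.1860;  θ1 = -1.2103+1.0352 ≈ -0.1751
rotate P by −φ2: (0.0809, -0.1211, -0.1740)
  A cos θ + B sin θ = C:  0.0491·cos θ + -0.1740·sin θ = 0.1056
  γ=atan2(-0.1740,0.0491)=-1.2958;  ψ=arccos(0.5843)=0.9468;  θ2=γ+ψ≈-0.3490
arm 3 (φ=240.0°): x'=-0.1453, y'=-0.0095
  A=0.2753, B=-0.1740, C=(l²−L²−A²−y'²−z²)/(2L)=-0.0414
  θ3 = atan2(B,A) + arccos(C/0.3257) = 1.1346

θ₁ = -0.1751, θ₂ = -0.3490, θ₃ = 1.1346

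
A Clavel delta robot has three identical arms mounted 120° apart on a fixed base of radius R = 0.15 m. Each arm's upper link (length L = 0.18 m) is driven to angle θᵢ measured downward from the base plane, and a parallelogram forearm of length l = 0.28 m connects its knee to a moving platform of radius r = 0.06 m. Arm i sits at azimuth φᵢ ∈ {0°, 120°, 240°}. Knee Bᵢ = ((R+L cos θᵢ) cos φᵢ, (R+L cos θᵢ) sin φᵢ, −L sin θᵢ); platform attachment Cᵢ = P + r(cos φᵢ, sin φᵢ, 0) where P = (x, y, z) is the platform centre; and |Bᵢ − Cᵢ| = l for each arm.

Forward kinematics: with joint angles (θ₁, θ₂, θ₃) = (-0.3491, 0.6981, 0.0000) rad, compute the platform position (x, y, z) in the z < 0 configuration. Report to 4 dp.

arm 1 at φ=0.0°: e+L cos θ1 = 0.2591;  centre 1 = (0.2591, 0.0000, 0.0616)
φ2=120.0°: virtual centre (-0.1139, 0.1974, -0.1157), radius l
arm 3 at φ=240.0°: e+L cos θ3 = 0.2700;  centre 3 = (-0.1350, -0.2338, 0.0000)
|centre ₂|²−|centre ₁|² = -0.0056;  |centre ₃|²−|centre ₁|² = 0.0020
linear system: -0.7462x+0.3947y = -0.0056−-0.3545z; -0.7883x+-0.4677y = 0.0020−-0.1231z
Cramer: x(z) = 0.0028-0.3248z;  y(z) = -0.0089+0.2842z
into |P−centre ₁|² = l²: 1.1863z² + 0.0383z + -0.0088 = 0;  Δ = 0.0433;  z = -0.1039 or 0.0716 → z<0 root = -0.1039
x = 0.0366, y = -0.0385

(0.0366, -0.0385, -0.1039)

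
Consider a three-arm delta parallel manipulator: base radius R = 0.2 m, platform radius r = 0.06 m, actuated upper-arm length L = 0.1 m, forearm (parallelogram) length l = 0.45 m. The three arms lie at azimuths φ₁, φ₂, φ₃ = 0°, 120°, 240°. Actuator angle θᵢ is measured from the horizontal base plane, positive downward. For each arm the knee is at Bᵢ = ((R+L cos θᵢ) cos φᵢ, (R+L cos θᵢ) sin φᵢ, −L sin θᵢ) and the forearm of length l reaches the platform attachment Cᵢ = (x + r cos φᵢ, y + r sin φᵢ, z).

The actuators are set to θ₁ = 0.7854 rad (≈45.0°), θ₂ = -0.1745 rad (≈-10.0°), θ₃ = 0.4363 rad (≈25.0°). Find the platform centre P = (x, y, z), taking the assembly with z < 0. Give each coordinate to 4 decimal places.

φ1=0.0°: virtual centre (0.2107, 0.0000, -0.0707), radius l
φ2=120.0°: virtual centre (-0.1192, 0.2065, 0.0174), radius l
O3 = (0.2306·cos240.0°, 0.2306·sin240.0°, -0.0423) = (-0.1153, -0.1997, -0.0423)
subtract pairs → two planes through P
plane₁₂: -0.6599x+0.4131y+0.1761z = 0.0078
det = 0.5329;  x = -0.0102+0.1761z,  y = 0.0026+-0.1451z
sphere 1 gives Az²+Bz+C=0 with A=1.0521, B=0.0629, C=-0.1487;  B²−4AC=0.6298;  roots -0.4070, 0.3473;  negative root z = -0.4070
x = -0.0818, y = 0.0616

(-0.0818, 0.0616, -0.4070)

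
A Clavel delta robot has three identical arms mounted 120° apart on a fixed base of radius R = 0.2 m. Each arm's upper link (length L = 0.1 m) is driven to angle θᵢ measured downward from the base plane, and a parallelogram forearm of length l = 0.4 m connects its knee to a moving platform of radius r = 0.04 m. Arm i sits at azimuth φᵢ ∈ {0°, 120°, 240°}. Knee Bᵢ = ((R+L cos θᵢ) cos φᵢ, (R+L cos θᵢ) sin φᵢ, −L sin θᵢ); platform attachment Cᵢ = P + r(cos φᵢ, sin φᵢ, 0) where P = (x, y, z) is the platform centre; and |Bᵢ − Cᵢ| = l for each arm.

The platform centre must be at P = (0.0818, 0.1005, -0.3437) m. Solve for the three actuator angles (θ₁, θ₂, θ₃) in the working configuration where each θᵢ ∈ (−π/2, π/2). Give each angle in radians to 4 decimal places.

φ1=0.0° → target in arm frame (0.0818, 0.1005)
  A cos θ + B sin θ = C:  0.0782·cos θ + -0.3437·sin θ = 0.0783
  θ1 = atan2(B,A) + arccos(C/0.3525) = -0.0002
φ2=120.0° → target in arm frame (0.0461, -0.1211)
  e−x'=0.1139;  (l²−L²−(e−x')²−y'²−z²)/2L = 0.0212
  √(A²+B²)=0.3621;  θ2 = -1.2509+1.5122 ≈ 0.2613
φ3=240.0° → target in arm frame (-0.1279, 0.0206)
  A cos θ + B sin θ = C:  0.2879·cos θ + -0.3437·sin θ = -0.2573
  γ=atan2(-0.3437,0.2879)=-0.8735;  ψ=arccos(-0.5739)=2.1820;  θ3=γ+ψ≈1.3086

θ₁ = -0.0002, θ₂ = 0.2613, θ₃ = 1.3086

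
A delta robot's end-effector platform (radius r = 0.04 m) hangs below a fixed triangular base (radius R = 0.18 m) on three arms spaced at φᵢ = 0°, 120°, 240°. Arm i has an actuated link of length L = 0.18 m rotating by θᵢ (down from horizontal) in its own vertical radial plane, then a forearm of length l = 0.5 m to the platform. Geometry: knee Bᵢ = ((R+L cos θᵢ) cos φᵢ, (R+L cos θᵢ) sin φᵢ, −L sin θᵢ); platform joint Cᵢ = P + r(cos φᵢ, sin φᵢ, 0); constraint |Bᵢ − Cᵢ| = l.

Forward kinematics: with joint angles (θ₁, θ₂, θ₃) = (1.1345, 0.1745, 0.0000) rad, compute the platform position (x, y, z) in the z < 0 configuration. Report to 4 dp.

(-0.2067, -0.0245, -0.4289)

O1 = (0.2161·cos0.0°, 0.2161·sin0.0°, -0.1631) = (0.2161, 0.0000, -0.1631)
arm 2 at φ=120.0°: e+L cos θ2 = 0.3173;  O2 = (-0.1586, 0.2748, -0.0313)
O3 = (0.3200·cos240.0°, 0.3200·sin240.0°, 0.0000) = (-0.1600, -0.2771, 0.0000)
subtract pairs → two planes through P
linear system: -0.7494x+0.5495y = 0.0283−0.2638z; -0.7521x+-0.5543y = 0.0291−0.3263z
det = 0.8287;  x = -0.0383+0.3928z,  y = -0.0006+0.0557z
into |P−O₁|² = l²: 1.1574z² + 0.1264z + -0.1587 = 0;  Δ = 0.7507;  z = -0.4289 or 0.3197 → z<0 root = -0.4289
x = -0.2067, y = -0.0245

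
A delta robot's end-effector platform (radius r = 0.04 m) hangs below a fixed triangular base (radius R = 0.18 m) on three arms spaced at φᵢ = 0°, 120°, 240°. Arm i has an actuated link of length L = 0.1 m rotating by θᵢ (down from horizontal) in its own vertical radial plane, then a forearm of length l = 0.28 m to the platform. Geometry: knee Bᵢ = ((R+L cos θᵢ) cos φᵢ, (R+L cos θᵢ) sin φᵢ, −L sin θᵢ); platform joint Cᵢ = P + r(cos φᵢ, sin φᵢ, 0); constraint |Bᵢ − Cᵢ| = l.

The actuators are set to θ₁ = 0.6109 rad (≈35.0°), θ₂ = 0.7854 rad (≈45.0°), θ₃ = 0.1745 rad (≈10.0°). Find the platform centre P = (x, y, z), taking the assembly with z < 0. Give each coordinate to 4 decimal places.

φ1=0.0°: virtual centre (0.2219, 0.0000, -0.0574), radius l
arm 2 at φ=120.0°: e+L cos θ2 = 0.2107;  S2 = (-0.1054, 0.1825, -0.0707)
φ3=240.0°: virtual centre (-0.1192, -0.2065, -0.0174), radius l
eliminate P² terms by subtracting sphere 1 from 2 and 3
[-0.6545 0.3650 -0.0267]·P = -0.0031;  [-0.6823 -0.4131 0.0800]·P = 0.0046
Cramer: x(z) = -0.0008+0.0350z;  y(z) = -0.0100+0.1359z
sphere 1 gives Az²+Bz+C=0 with A=1.0197, B=0.0964, C=-0.0254;  B²−4AC=0.1130;  roots -0.2121, 0.1175;  negative root z = -0.2121
x = -0.0082, y = -0.0388

(-0.0082, -0.0388, -0.2121)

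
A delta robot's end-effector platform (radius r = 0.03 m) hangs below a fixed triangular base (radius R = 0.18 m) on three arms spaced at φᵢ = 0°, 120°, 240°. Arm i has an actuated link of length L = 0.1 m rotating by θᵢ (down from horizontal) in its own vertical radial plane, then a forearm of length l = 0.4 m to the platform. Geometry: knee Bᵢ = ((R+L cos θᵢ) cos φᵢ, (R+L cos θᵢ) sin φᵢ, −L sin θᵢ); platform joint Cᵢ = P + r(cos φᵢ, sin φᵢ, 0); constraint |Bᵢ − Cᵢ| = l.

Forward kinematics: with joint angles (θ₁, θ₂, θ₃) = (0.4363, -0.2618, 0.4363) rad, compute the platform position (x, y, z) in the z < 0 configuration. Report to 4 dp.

φ1=0.0°: virtual centre (0.2406, 0.0000, -0.0423), radius l
arm 2 at φ=120.0°: e+L cos θ2 = 0.2466;  O2 = (-0.1233, 0.2136, 0.0259)
O3 = (0.2406·cos240.0°, 0.2406·sin240.0°, -0.0423) = (-0.1203, -0.2084, -0.0423)
|O₂|²−|O₁|² = 0.0018;  |O₃|²−|O₁|² = 0.0000
[-0.7279 0.4271 0.1363]·P = 0.0018;  [-0.7219 -0.4168 0.0000]·P = 0.0000
Cramer: x(z) = -0.0012+0.0929z;  y(z) = 0.0021-0.1608z
sphere 1 gives Az²+Bz+C=0 with A=1.0345, B=0.0389, C=-0.0997;  B²−4AC=0.4141;  roots -0.3299, 0.2922;  negative root z = -0.3299
x = -0.0318, y = 0.0552

(-0.0318, 0.0552, -0.3299)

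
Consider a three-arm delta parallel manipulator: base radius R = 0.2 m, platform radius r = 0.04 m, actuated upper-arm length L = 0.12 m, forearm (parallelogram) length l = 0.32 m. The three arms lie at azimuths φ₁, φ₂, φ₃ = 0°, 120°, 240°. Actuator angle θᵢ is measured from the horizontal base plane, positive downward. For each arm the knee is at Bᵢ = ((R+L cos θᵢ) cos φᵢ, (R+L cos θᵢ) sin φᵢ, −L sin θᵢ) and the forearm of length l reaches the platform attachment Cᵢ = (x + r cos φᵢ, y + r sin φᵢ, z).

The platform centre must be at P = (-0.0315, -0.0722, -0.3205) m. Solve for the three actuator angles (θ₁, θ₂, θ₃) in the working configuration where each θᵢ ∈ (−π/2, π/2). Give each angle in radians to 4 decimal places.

θ₁ = 1.2224, θ₂ = 1.3096, θ₃ = 0.5236

rotate P by −φ1: (-0.0315, -0.0722, -0.3205)
  e−x'=0.1915;  (l²−L²−(e−x')²−y'²−z²)/2L = -0.2359
  √(A²+B²)=0.3734;  θ1 = -1.0322+2.2546 ≈ 1.2224
rotate P by −φ2: (-0.0468, 0.0634, -0.3205)
  A=0.2068, B=-0.3205, C=(l²−L²−A²−y'²−z²)/(2L)=-0.2562
  θ2 = atan2(B,A) + arccos(C/0.3814) = 1.3096
φ3=240.0° → target in arm frame (0.0783, 0.0088)
  e−x'=0.0817;  (l²−L²−(e−x')²−y'²−z²)/2L = -0.0895
  √(A²+B²)=0.3308;  θ3 = -1.3211+1.8448 ≈ 0.5236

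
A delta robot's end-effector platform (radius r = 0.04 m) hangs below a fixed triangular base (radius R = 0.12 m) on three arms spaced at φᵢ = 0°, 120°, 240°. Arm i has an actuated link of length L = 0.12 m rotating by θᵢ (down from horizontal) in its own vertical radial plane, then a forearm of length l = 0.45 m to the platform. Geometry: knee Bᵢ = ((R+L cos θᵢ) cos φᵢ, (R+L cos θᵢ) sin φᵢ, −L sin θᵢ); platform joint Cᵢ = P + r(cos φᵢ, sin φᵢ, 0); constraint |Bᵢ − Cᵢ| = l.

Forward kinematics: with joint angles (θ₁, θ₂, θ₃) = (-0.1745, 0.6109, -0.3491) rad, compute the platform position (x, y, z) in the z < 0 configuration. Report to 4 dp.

(0.0521, -0.1356, -0.3826)

arm 1 at φ=0.0°: e+L cos θ1 = 0.1982;  S1 = (0.1982, 0.0000, 0.0208)
arm 2 at φ=120.0°: e+L cos θ2 = 0.1783;  S2 = (-0.0891, 0.1544, -0.0688)
S3 = (0.1928·cos240.0°, 0.1928·sin240.0°, 0.0410) = (-0.0964, -0.1669, 0.0410)
eliminate P² terms by subtracting sphere 1 from 2 and 3
linear system: -0.5747x+0.3088y = -0.0032−-0.1793z; -0.5891x+-0.3339y = -0.0009−0.0404z
Cramer: x(z) = 0.0036-0.1268z;  y(z) = -0.0037+0.3448z
quadratic in z: (1.1350)z²+(0.0051)z+(-0.1642)=0, √Δ=0.8633 → z ∈ {-0.3826, 0.3781}; z = -0.3826 (taking z<0)
x = 0.0521, y = -0.1356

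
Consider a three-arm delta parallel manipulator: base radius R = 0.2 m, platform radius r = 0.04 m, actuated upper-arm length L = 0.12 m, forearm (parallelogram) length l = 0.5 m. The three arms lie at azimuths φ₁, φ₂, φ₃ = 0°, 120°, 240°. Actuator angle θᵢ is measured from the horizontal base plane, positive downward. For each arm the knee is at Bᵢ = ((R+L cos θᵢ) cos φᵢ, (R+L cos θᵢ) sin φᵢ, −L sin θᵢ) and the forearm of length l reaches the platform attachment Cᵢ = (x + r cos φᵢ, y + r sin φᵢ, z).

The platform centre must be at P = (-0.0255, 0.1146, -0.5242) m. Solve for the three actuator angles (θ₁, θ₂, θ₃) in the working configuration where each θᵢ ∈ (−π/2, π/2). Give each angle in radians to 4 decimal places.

θ₁ = 1.0476, θ₂ = 0.4364, θ₃ = 1.3094

φ1=0.0° → target in arm frame (-0.0255, 0.1146)
  A cos θ + B sin θ = C:  0.1855·cos θ + -0.5242·sin θ = -0.3614
  √(A²+B²)=0.5561;  θ1 = -1.2307+2.2782 ≈ 1.0476
rotate P by −φ2: (0.1120, -0.0352, -0.5242)
  e−x'=0.0480;  (l²−L²−(e−x')²−y'²−z²)/2L = -0.1780
  θ2 = atan2(B,A) + arccos(C/0.5264) = 0.4364
arm 3 (φ=240.0°): x'=-0.0865, y'=-0.0794
  e−x'=0.2465;  (l²−L²−(e−x')²−y'²−z²)/2L = -0.4427
  √(A²+B²)=0.5793;  θ3 = -1.1312+2.4407 ≈ 1.3094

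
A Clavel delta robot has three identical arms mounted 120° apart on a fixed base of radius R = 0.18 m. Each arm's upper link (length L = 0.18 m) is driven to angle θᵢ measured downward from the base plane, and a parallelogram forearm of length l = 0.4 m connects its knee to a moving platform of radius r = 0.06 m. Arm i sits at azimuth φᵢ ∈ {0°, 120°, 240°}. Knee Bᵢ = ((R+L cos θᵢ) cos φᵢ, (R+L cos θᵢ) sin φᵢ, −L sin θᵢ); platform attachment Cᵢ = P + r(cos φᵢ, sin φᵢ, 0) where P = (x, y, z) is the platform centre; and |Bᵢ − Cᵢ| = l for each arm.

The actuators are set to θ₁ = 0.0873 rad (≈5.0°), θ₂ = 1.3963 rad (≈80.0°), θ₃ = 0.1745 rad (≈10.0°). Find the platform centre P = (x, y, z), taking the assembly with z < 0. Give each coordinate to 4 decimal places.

(0.1196, -0.1878, -0.3197)

φ1=0.0°: virtual centre (0.2993, 0.0000, -0.0157), radius l
φ2=120.0°: virtual centre (-0.0756, 0.1310, -0.1773), radius l
φ3=240.0°: virtual centre (-0.1486, -0.2574, -0.0313), radius l
eliminate P² terms by subtracting sphere 1 from 2 and 3
linear system: -0.7499x+0.2620y = -0.0355−-0.3231z; -0.8959x+-0.5149y = -0.0005−-0.0311z
Cramer: x(z) = 0.0297-0.2811z;  y(z) = -0.0507+0.4288z
sphere 1 gives Az²+Bz+C=0 with A=1.2629, B=0.1395, C=-0.0845;  B²−4AC=0.4462;  roots -0.3197, 0.2092;  negative root z = -0.3197
x = 0.1196, y = -0.1878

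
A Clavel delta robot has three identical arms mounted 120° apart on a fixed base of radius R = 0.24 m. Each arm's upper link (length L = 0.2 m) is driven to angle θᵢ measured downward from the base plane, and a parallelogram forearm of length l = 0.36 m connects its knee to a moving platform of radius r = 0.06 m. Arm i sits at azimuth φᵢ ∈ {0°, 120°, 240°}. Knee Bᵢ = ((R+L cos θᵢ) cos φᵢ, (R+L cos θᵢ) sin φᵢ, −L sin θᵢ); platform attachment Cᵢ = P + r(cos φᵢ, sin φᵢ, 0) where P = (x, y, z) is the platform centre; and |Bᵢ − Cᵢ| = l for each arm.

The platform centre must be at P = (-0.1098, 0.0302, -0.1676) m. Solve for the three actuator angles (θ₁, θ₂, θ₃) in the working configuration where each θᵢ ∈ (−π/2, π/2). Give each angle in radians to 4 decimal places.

rotate P by −φ1: (-0.1098, 0.0302, -0.1676)
  e−x'=0.2898;  (l²−L²−(e−x')²−y'²−z²)/2L = -0.0585
  θ1 = atan2(B,A) + arccos(C/0.3348) = 1.2220
φ2=120.0° → target in arm frame (0.0811, 0.0800)
  e−x'=0.0989;  (l²−L²−(e−x')²−y'²−z²)/2L = 0.1133
  θ2 = atan2(B,A) + arccos(C/0.1946) = -0.0881
arm 3 (φ=240.0°): x'=0.0287, y'=-0.1102
  e−x'=0.1513;  (l²−L²−(e−x')²−y'²−z²)/2L = 0.0662
  γ=atan2(-0.1676,0.1513)=-0.8366;  ψ=arccos(0.2934)=1.2731;  θ3=γ+ψ≈0.4364

θ₁ = 1.2220, θ₂ = -0.0881, θ₃ = 0.4364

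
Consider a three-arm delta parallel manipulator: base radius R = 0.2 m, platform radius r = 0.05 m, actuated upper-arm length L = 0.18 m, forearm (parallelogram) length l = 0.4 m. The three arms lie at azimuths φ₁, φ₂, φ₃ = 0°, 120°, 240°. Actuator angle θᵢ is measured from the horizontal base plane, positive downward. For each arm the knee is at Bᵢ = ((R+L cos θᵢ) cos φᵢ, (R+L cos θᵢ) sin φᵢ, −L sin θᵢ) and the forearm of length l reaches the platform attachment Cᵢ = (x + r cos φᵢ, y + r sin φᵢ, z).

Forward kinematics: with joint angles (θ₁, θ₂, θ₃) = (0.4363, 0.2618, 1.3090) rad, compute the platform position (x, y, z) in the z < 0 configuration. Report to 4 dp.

centre 1 = (0.3131·cos0.0°, 0.3131·sin0.0°, -0.0761) = (0.3131, 0.0000, -0.0761)
arm 2 at φ=120.0°: (R−r)+L cos θ2 = 0.3239;  centre 2 = (-0.1619, 0.2805, -0.0466)
φ3=240.0°: virtual centre (-0.0983, -0.1702, -0.1739), radius l
eliminate P² terms by subtracting sphere 1 from 2 and 3
[-0.9501 0.5610 0.0590]·P = 0.0032;  [-0.8229 -0.3405 -0.1956]·P = -0.0350
det = 0.7851;  x = 0.0236+-0.1142z,  y = 0.0457+-0.2985z
sphere 1 gives Az²+Bz+C=0 with A=1.1021, B=0.1910, C=-0.0683;  B²−4AC=0.3375;  roots -0.3502, 0.1769;  negative root z = -0.3502
x = 0.0636, y = 0.1502

(0.0636, 0.1502, -0.3502)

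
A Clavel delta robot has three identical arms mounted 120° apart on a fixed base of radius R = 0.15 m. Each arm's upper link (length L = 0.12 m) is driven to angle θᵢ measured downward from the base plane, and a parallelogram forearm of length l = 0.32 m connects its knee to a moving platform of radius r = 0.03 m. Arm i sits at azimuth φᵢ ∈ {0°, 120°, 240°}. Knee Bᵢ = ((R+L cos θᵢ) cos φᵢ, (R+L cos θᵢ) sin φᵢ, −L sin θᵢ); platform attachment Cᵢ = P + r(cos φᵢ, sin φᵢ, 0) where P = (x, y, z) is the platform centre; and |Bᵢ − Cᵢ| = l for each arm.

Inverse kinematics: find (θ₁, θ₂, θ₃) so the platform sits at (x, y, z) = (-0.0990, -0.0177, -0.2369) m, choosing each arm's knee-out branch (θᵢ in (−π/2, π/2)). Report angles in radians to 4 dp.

θ₁ = 0.9595, θ₂ = 0.0873, θ₃ = -0.1747

φ1=0.0° → target in arm frame (-0.0990, -0.0177)
  A cos θ + B sin θ = C:  0.2190·cos θ + -0.2369·sin θ = -0.0683
  γ=atan2(-0.2369,0.2190)=-0.8246;  ψ=arccos(-0.2118)=1.7842;  θ1=γ+ψ≈0.9595
arm 2 (φ=120.0°): x'=0.0342, y'=0.0946
  A cos θ + B sin θ = C:  0.0858·cos θ + -0.2369·sin θ = 0.0649
  θ2 = atan2(B,A) + arccos(C/0.2520) = 0.0873
arm 3 (φ=240.0°): x'=0.0648, y'=-0.0769
  A cos θ + B sin θ = C:  0.0552·cos θ + -0.2369·sin θ = 0.0955
  γ=atan2(-0.2369,0.0552)=-1.3420;  ψ=arccos(0.3927)=1.1673;  θ3=γ+ψ≈-0.1747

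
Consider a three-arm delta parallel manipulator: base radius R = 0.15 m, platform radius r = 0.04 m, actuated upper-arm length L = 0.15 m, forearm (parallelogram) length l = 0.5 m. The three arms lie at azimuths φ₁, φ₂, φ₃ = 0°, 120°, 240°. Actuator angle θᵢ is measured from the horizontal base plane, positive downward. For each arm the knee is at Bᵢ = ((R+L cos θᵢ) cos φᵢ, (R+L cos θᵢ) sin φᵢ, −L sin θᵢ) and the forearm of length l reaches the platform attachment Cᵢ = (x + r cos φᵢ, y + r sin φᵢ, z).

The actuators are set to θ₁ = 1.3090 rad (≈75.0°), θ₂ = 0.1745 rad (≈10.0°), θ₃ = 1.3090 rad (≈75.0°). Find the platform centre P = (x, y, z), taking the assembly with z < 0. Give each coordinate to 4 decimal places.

S1 = (0.1488·cos0.0°, 0.1488·sin0.0°, -0.1449) = (0.1488, 0.0000, -0.1449)
φ2=120.0°: virtual centre (-0.1289, 0.2232, -0.0260), radius l
arm 3 at φ=240.0°: (R−r)+L cos θ3 = 0.1488;  S3 = (-0.0744, -0.1289, -0.1449)
subtract pairs → two planes through P
plane₁₂: -0.5554x+0.4464y+0.2377z = 0.0240
Cramer: x(z) = -0.0180+0.1789z;  y(z) = 0.0312-0.3099z
quadratic in z: (1.1280)z²+(0.2107)z+(-0.2002)=0, √Δ=0.9735 → z ∈ {-0.5249, 0.3381}; z = -0.5249 (taking z<0)
x = -0.1119, y = 0.1939

(-0.1119, 0.1939, -0.5249)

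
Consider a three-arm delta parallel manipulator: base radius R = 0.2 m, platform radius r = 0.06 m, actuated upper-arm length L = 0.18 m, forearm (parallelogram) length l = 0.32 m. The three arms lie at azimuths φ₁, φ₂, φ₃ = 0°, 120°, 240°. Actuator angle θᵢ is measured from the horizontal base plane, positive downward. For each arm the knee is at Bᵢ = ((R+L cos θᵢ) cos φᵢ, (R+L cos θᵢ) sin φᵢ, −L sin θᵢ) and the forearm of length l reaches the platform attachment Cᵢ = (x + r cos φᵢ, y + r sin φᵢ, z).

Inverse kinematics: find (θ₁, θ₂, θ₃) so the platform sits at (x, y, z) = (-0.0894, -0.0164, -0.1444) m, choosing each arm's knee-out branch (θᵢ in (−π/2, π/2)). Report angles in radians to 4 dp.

θ₁ = 1.0474, θ₂ = 0.1740, θ₃ = -0.1746

arm 1 (φ=0.0°): x'=-0.0894, y'=-0.0164
  A cos θ + B sin θ = C:  0.2294·cos θ + -0.1444·sin θ = -0.0104
  θ1 = atan2(B,A) + arccos(C/0.2711) = 1.0474
φ2=120.0° → target in arm frame (0.0305, 0.0856)
  A=0.1095, B=-0.1444, C=(l²−L²−A²−y'²−z²)/(2L)=0.0829
  γ=atan2(-0.1444,0.1095)=-0.9220;  ψ=arccos(0.4572)=1.0960;  θ2=γ+ψ≈0.1740
rotate P by −φ3: (0.0589, -0.0692, -0.1444)
  A cos θ + B sin θ = C:  0.0811·cos θ + -0.1444·sin θ = 0.1049
  √(A²+B²)=0.1656;  θ3 = -1.0591+0.8845 ≈ -0.1746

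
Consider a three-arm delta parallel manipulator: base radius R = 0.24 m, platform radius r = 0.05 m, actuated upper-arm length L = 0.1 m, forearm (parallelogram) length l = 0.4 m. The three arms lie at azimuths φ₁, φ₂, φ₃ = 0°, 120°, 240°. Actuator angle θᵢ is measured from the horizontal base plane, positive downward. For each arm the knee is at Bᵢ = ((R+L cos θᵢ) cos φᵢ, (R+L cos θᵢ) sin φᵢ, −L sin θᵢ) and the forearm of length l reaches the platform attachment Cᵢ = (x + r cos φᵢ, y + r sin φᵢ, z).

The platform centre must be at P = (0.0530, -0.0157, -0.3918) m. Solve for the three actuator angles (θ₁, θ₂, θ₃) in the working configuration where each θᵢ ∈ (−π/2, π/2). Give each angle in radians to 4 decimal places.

rotate P by −φ1: (0.0530, -0.0157, -0.3918)
  A=0.1370, B=-0.3918, C=(l²−L²−A²−y'²−z²)/(2L)=-0.1126
  γ=atan2(-0.3918,0.1370)=-1.2344;  ψ=arccos(-0.2713)=1.8456;  θ1=γ+ψ≈0.6111
arm 2 (φ=120.0°): x'=-0.0401, y'=-0.0380
  A=0.2301, B=-0.3918, C=(l²−L²−A²−y'²−z²)/(2L)=-0.2895
  θ2 = atan2(B,A) + arccos(C/0.4544) = 1.2218
rotate P by −φ3: (-0.0129, 0.0537, -0.3918)
  A cos θ + B sin θ = C:  0.2029·cos θ + -0.3918·sin θ = -0.2378
  θ3 = atan2(B,A) + arccos(C/0.4412) = 1.0471

θ₁ = 0.6111, θ₂ = 1.2218, θ₃ = 1.0471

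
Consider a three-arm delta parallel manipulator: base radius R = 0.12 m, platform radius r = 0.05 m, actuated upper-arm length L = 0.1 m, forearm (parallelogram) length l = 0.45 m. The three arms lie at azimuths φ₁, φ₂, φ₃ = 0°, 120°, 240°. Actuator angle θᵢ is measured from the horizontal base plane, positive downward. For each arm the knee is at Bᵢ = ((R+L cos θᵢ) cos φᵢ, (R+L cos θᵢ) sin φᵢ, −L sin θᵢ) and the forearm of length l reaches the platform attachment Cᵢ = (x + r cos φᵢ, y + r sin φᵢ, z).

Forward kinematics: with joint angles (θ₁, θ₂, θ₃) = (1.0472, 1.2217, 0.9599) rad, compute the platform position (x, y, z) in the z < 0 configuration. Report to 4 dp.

arm 1 at φ=0.0°: e+L cos θ1 = 0.1200;  O1 = (0.1200, 0.0000, -0.0866)
O2 = (0.1042·cos120.0°, 0.1042·sin120.0°, -0.0940) = (-0.0521, 0.0902, -0.0940)
φ3=240.0°: virtual centre (-0.0637, -0.1103, -0.0819), radius l
subtract pairs → two planes through P
[-0.3442 0.1805 -0.0147]·P = -0.0022;  [-0.3674 -0.2206 0.0094]·P = 0.0010
Cramer: x(z) = 0.0021-0.0109z;  y(z) = -0.0082+0.0607z
into |P−O₁|² = l²: 1.0038z² + 0.1748z + -0.1810 = 0;  Δ = 0.7575;  z = -0.5206 or 0.3464 → z<0 root = -0.5206
x = 0.0078, y = -0.0398

(0.0078, -0.0398, -0.5206)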